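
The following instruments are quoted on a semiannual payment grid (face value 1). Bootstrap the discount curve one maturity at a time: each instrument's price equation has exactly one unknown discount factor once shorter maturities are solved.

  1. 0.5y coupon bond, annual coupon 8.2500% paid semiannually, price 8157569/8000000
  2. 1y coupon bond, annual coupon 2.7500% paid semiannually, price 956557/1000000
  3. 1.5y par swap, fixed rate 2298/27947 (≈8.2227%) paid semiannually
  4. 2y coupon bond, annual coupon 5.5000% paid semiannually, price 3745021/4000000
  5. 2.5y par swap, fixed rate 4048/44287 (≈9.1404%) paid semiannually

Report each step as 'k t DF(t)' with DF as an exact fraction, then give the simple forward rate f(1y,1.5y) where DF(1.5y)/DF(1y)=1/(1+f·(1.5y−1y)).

1 1/2 9793/10000
2 1 9303/10000
3 3/2 8851/10000
4 2 2091/2500
5 5/2 997/1250
f(1y,1.5y) = ((9303/10000)/(8851/10000) − 1)/(1/2) = 904/8851 ≈ 10.2135%

step 1 [0.5y] bond c/2=33/800: DF=(8157569/8000000 − 33/800·(0))/(1+33/800) = 9793/10000 ≈ 0.979300
step 2 [1y] bond c/2=11/800: DF=(956557/1000000 − 11/800·(0.979300))/(1+11/800) = 9303/10000 ≈ 0.930300
step 3 [1.5y] swap r/2=1149/27947: DF=(1 − 1149/27947·(0.979300+0.930300))/(1+1149/27947) = 8851/10000 ≈ 0.885100
step 4 [2y] bond c/2=11/400: DF=(3745021/4000000 − 11/400·(0.979300+0.930300+0.885100))/(1+11/400) = 2091/2500 ≈ 0.836400
step 5 [2.5y] swap r/2=2024/44287: DF=(1 − 2024/44287·(0.979300+0.930300+0.885100+0.836400))/(1+2024/44287) = 997/1250 ≈ 0.797600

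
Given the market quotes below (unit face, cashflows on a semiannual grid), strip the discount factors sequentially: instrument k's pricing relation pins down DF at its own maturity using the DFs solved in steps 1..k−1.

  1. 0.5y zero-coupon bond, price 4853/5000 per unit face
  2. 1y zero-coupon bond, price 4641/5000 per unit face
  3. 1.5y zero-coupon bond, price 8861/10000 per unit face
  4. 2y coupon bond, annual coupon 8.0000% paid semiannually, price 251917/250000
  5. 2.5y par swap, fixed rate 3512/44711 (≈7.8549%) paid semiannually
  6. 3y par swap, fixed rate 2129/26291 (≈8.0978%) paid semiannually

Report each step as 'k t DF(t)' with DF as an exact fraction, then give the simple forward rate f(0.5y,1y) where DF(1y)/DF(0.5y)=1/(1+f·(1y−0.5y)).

1 1/2 4853/5000
2 1 4641/5000
3 3/2 8861/10000
4 2 4309/5000
5 5/2 2061/2500
6 3 7871/10000
f(0.5y,1y) = ((4853/5000)/(4641/5000) − 1)/(1/2) = 424/4641 ≈ 9.1360%

step 1 [0.5y] zero: DF = P = 4853/5000 ≈ 0.970600
step 2 [1y] zero: DF = P = 4641/5000 ≈ 0.928200
step 3 [1.5y] zero: DF = P = 8861/10000 ≈ 0.886100
step 4 [2y] bond c/2=1/25: DF=(251917/250000 − 1/25·(0.970600+0.928200+0.886100))/(1+1/25) = 4309/5000 ≈ 0.861800
step 5 [2.5y] swap r/2=1756/44711: DF=(1 − 1756/44711·(0.970600+0.928200+0.886100+0.861800))/(1+1756/44711) = 2061/2500 ≈ 0.824400
step 6 [3y] swap r/2=2129/52582: DF=(1 − 2129/52582·(0.970600+0.928200+0.886100+0.861800+0.824400))/(1+2129/52582) = 7871/10000 ≈ 0.787100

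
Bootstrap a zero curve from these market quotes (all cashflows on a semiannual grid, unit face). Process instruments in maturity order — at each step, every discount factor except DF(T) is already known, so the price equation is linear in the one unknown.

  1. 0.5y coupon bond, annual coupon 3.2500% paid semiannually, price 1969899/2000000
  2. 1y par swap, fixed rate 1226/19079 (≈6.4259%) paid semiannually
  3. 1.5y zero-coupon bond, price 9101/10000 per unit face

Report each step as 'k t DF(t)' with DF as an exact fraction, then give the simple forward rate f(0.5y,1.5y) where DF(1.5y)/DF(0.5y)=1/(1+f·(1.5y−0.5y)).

1 1/2 2423/2500
2 1 9387/10000
3 3/2 9101/10000
f(0.5y,1.5y) = ((2423/2500)/(9101/10000) − 1)/(1) = 591/9101 ≈ 6.4938%

step 1 [0.5y] bond c/2=13/800: DF=(1969899/2000000 − 13/800·(0))/(1+13/800) = 2423/2500 ≈ 0.969200
step 2 [1y] swap r/2=613/19079: DF=(1 − 613/19079·(0.969200))/(1+613/19079) = 9387/10000 ≈ 0.938700
step 3 [1.5y] zero: DF = P = 9101/10000 ≈ 0.910100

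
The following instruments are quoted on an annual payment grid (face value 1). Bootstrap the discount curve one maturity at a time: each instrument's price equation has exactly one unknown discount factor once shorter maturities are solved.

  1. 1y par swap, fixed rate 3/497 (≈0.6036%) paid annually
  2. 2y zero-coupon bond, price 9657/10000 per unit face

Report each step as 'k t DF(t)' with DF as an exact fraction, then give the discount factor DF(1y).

1 1 497/500
2 2 9657/10000
DF(1y) = 497/500 ≈ 0.994000

step 1 [1y] swap r/1=3/497: DF=(1 − 3/497·(0))/(1+3/497) = 497/500 ≈ 0.994000
step 2 [2y] zero: DF = P = 9657/10000 ≈ 0.965700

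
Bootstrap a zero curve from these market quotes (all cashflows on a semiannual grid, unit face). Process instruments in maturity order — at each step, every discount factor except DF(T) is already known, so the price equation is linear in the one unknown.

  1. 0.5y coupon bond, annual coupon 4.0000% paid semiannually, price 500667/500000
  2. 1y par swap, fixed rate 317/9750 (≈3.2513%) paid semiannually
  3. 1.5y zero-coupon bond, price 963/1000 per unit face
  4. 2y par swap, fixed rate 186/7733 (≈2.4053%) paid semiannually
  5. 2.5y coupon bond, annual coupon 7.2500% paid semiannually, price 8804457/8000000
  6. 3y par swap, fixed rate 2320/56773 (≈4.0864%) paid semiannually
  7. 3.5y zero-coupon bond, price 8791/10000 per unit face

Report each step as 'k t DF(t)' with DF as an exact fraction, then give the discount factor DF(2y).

step 1 [0.5y] bond c/2=1/50: DF=(500667/500000 − 1/50·(0))/(1+1/50) = 9817/10000 ≈ 0.981700
step 2 [1y] swap r/2=317/19500: DF=(1 − 317/19500·(0.981700))/(1+317/19500) = 9683/10000 ≈ 0.968300
step 3 [1.5y] zero: DF = P = 963/1000 ≈ 0.963000
step 4 [2y] swap r/2=93/7733: DF=(1 − 93/7733·(0.981700+0.968300+0.963000))/(1+93/7733) = 1907/2000 ≈ 0.953500
step 5 [2.5y] bond c/2=29/800: DF=(8804457/8000000 − 29/800·(0.981700+0.968300+0.963000+0.953500))/(1+29/800) = 2317/2500 ≈ 0.926800
step 6 [3y] swap r/2=1160/56773: DF=(1 − 1160/56773·(0.981700+0.968300+0.963000+0.953500+0.926800))/(1+1160/56773) = 221/250 ≈ 0.884000
step 7 [3.5y] zero: DF = P = 8791/10000 ≈ 0.879100

1 1/2 9817/10000
2 1 9683/10000
3 3/2 963/1000
4 2 1907/2000
5 5/2 2317/2500
6 3 221/250
7 7/2 8791/10000
DF(2y) = 1907/2000 ≈ 0.953500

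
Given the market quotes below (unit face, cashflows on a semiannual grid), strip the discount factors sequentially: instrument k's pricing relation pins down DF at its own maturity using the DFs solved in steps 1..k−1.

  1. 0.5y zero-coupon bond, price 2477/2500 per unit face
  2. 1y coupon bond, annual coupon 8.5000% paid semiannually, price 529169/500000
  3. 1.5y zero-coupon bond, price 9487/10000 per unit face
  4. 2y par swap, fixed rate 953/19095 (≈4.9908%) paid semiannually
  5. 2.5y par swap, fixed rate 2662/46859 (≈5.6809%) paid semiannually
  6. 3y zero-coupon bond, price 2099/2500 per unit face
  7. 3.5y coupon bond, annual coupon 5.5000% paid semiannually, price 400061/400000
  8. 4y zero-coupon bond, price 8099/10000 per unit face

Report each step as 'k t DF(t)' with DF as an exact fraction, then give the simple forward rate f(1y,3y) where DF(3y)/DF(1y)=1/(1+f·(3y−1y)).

step 1 [0.5y] zero: DF = P = 2477/2500 ≈ 0.990800
step 2 [1y] bond c/2=17/400: DF=(529169/500000 − 17/400·(0.990800))/(1+17/400) = 2437/2500 ≈ 0.974800
step 3 [1.5y] zero: DF = P = 9487/10000 ≈ 0.948700
step 4 [2y] swap r/2=953/38190: DF=(1 − 953/38190·(0.990800+0.974800+0.948700))/(1+953/38190) = 9047/10000 ≈ 0.904700
step 5 [2.5y] swap r/2=1331/46859: DF=(1 − 1331/46859·(0.990800+0.974800+0.948700+0.904700))/(1+1331/46859) = 8669/10000 ≈ 0.866900
step 6 [3y] zero: DF = P = 2099/2500 ≈ 0.839600
step 7 [3.5y] bond c/2=11/400: DF=(400061/400000 − 11/400·(0.990800+0.974800+0.948700+0.904700+0.866900+0.839600))/(1+11/400) = 1651/2000 ≈ 0.825500
step 8 [4y] zero: DF = P = 8099/10000 ≈ 0.809900

1 1/2 2477/2500
2 1 2437/2500
3 3/2 9487/10000
4 2 9047/10000
5 5/2 8669/10000
6 3 2099/2500
7 7/2 1651/2000
8 4 8099/10000
f(1y,3y) = ((2437/2500)/(2099/2500) − 1)/(2) = 169/2099 ≈ 8.0515%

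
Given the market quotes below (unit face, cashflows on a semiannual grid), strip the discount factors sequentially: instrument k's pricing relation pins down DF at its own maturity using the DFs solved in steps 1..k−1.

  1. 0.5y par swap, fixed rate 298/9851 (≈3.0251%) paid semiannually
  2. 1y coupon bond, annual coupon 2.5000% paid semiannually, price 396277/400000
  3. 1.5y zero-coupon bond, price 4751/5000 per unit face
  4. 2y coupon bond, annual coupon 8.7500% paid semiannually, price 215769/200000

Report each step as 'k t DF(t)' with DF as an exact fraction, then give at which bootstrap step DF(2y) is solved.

1 1/2 9851/10000
2 1 9663/10000
3 3/2 4751/5000
4 2 114/125
DF(2y) is solved at step 4

step 1 [0.5y] swap r/2=149/9851: DF=(1 − 149/9851·(0))/(1+149/9851) = 9851/10000 ≈ 0.985100
step 2 [1y] bond c/2=1/80: DF=(396277/400000 − 1/80·(0.985100))/(1+1/80) = 9663/10000 ≈ 0.966300
step 3 [1.5y] zero: DF = P = 4751/5000 ≈ 0.950200
step 4 [2y] bond c/2=7/160: DF=(215769/200000 − 7/160·(0.985100+0.966300+0.950200))/(1+7/160) = 114/125 ≈ 0.912000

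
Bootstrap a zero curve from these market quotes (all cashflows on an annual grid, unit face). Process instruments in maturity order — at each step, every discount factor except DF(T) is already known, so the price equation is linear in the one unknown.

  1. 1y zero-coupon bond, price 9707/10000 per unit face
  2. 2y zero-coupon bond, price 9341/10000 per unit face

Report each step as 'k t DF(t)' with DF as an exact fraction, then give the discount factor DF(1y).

step 1 [1y] zero: DF = P = 9707/10000 ≈ 0.970700
step 2 [2y] zero: DF = P = 9341/10000 ≈ 0.934100

1 1 9707/10000
2 2 9341/10000
DF(1y) = 9707/10000 ≈ 0.970700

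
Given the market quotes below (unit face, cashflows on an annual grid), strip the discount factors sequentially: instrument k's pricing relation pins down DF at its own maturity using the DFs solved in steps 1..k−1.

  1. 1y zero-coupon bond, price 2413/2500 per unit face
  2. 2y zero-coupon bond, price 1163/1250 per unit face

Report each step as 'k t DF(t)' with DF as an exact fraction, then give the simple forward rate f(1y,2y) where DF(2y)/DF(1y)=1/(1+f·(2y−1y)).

step 1 [1y] zero: DF = P = 2413/2500 ≈ 0.965200
step 2 [2y] zero: DF = P = 1163/1250 ≈ 0.930400

1 1 2413/2500
2 2 1163/1250
f(1y,2y) = ((2413/2500)/(1163/1250) − 1)/(1) = 87/2326 ≈ 3.7403%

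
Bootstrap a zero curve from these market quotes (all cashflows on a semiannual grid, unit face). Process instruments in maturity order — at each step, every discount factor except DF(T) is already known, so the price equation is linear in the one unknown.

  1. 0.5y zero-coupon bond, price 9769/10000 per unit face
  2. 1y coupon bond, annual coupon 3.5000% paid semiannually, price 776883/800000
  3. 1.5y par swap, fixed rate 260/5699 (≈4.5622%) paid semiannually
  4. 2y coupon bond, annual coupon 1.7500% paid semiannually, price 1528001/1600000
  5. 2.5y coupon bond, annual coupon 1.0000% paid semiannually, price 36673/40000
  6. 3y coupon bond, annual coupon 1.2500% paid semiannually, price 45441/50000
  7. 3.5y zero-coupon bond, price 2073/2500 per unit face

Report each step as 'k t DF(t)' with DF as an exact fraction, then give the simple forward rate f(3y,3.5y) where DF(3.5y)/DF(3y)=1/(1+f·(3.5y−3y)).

step 1 [0.5y] zero: DF = P = 9769/10000 ≈ 0.976900
step 2 [1y] bond c/2=7/400: DF=(776883/800000 − 7/400·(0.976900))/(1+7/400) = 586/625 ≈ 0.937600
step 3 [1.5y] swap r/2=130/5699: DF=(1 − 130/5699·(0.976900+0.937600))/(1+130/5699) = 187/200 ≈ 0.935000
step 4 [2y] bond c/2=7/800: DF=(1528001/1600000 − 7/800·(0.976900+0.937600+0.935000))/(1+7/800) = 461/500 ≈ 0.922000
step 5 [2.5y] bond c/2=1/200: DF=(36673/40000 − 1/200·(0.976900+0.937600+0.935000+0.922000))/(1+1/200) = 1787/2000 ≈ 0.893500
step 6 [3y] bond c/2=1/160: DF=(45441/50000 − 1/160·(0.976900+0.937600+0.935000+0.922000+0.893500))/(1+1/160) = 4371/5000 ≈ 0.874200
step 7 [3.5y] zero: DF = P = 2073/2500 ≈ 0.829200

1 1/2 9769/10000
2 1 586/625
3 3/2 187/200
4 2 461/500
5 5/2 1787/2000
6 3 4371/5000
7 7/2 2073/2500
f(3y,3.5y) = ((4371/5000)/(2073/2500) − 1)/(1/2) = 75/691 ≈ 10.8538%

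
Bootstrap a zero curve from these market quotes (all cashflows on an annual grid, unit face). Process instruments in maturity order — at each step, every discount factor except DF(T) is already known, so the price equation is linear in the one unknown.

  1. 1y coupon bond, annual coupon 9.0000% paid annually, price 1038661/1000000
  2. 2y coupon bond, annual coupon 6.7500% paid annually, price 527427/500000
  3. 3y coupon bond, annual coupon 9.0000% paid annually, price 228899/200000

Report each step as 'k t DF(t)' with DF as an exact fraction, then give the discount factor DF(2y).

step 1 [1y] bond c/1=9/100: DF=(1038661/1000000 − 9/100·(0))/(1+9/100) = 9529/10000 ≈ 0.952900
step 2 [2y] bond c/1=27/400: DF=(527427/500000 − 27/400·(0.952900))/(1+27/400) = 9279/10000 ≈ 0.927900
step 3 [3y] bond c/1=9/100: DF=(228899/200000 − 9/100·(0.952900+0.927900))/(1+9/100) = 8947/10000 ≈ 0.894700

1 1 9529/10000
2 2 9279/10000
3 3 8947/10000
DF(2y) = 9279/10000 ≈ 0.927900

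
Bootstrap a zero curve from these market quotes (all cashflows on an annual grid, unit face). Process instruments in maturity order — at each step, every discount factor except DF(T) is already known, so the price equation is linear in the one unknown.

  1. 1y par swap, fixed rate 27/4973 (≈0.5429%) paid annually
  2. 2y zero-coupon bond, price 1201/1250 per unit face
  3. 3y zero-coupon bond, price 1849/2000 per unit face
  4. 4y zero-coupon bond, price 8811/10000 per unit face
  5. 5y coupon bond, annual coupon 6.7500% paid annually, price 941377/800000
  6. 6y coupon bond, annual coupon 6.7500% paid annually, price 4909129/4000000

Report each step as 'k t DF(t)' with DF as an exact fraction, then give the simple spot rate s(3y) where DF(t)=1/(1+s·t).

1 1 4973/5000
2 2 1201/1250
3 3 1849/2000
4 4 8811/10000
5 5 1729/2000
6 6 2143/2500
s(3y) = (1/(1849/2000) − 1)/(3) = 151/5547 ≈ 2.7222%

step 1 [1y] swap r/1=27/4973: DF=(1 − 27/4973·(0))/(1+27/4973) = 4973/5000 ≈ 0.994600
step 2 [2y] zero: DF = P = 1201/1250 ≈ 0.960800
step 3 [3y] zero: DF = P = 1849/2000 ≈ 0.924500
step 4 [4y] zero: DF = P = 8811/10000 ≈ 0.881100
step 5 [5y] bond c/1=27/400: DF=(941377/800000 − 27/400·(0.994600+0.960800+0.924500+0.881100))/(1+27/400) = 1729/2000 ≈ 0.864500
step 6 [6y] bond c/1=27/400: DF=(4909129/4000000 − 27/400·(0.994600+0.960800+0.924500+0.881100+0.864500))/(1+27/400) = 2143/2500 ≈ 0.857200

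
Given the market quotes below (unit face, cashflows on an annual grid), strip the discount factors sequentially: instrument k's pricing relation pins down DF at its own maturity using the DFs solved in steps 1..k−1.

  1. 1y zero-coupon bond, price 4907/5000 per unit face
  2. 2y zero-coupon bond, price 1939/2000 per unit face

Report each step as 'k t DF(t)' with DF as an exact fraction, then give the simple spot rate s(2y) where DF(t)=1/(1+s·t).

step 1 [1y] zero: DF = P = 4907/5000 ≈ 0.981400
step 2 [2y] zero: DF = P = 1939/2000 ≈ 0.969500

1 1 4907/5000
2 2 1939/2000
s(2y) = (1/(1939/2000) − 1)/(2) = 61/3878 ≈ 1.5730%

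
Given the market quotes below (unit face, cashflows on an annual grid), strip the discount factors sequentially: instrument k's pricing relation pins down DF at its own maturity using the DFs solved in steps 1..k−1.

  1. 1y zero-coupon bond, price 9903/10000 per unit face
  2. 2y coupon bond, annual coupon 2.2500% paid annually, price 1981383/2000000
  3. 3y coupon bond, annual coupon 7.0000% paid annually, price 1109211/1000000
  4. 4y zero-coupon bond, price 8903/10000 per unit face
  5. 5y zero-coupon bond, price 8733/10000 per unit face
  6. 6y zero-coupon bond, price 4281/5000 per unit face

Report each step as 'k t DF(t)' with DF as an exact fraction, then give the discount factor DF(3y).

step 1 [1y] zero: DF = P = 9903/10000 ≈ 0.990300
step 2 [2y] bond c/1=9/400: DF=(1981383/2000000 − 9/400·(0.990300))/(1+9/400) = 9471/10000 ≈ 0.947100
step 3 [3y] bond c/1=7/100: DF=(1109211/1000000 − 7/100·(0.990300+0.947100))/(1+7/100) = 9099/10000 ≈ 0.909900
step 4 [4y] zero: DF = P = 8903/10000 ≈ 0.890300
step 5 [5y] zero: DF = P = 8733/10000 ≈ 0.873300
step 6 [6y] zero: DF = P = 4281/5000 ≈ 0.856200

1 1 9903/10000
2 2 9471/10000
3 3 9099/10000
4 4 8903/10000
5 5 8733/10000
6 6 4281/5000
DF(3y) = 9099/10000 ≈ 0.909900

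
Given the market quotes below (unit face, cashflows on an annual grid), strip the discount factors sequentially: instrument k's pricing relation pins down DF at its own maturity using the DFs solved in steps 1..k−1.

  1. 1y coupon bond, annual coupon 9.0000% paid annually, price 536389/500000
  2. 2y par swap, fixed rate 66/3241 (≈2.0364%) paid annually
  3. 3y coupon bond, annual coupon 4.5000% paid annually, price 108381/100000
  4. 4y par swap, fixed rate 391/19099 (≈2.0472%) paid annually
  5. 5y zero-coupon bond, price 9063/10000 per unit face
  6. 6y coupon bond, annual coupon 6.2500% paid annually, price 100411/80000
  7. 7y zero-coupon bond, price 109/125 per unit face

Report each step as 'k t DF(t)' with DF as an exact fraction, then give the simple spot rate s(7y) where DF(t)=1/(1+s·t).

step 1 [1y] bond c/1=9/100: DF=(536389/500000 − 9/100·(0))/(1+9/100) = 4921/5000 ≈ 0.984200
step 2 [2y] swap r/1=66/3241: DF=(1 − 66/3241·(0.984200))/(1+66/3241) = 2401/2500 ≈ 0.960400
step 3 [3y] bond c/1=9/200: DF=(108381/100000 − 9/200·(0.984200+0.960400))/(1+9/200) = 4767/5000 ≈ 0.953400
step 4 [4y] swap r/1=391/19099: DF=(1 − 391/19099·(0.984200+0.960400+0.953400))/(1+391/19099) = 4609/5000 ≈ 0.921800
step 5 [5y] zero: DF = P = 9063/10000 ≈ 0.906300
step 6 [6y] bond c/1=1/16: DF=(100411/80000 − 1/16·(0.984200+0.960400+0.953400+0.921800+0.906300))/(1+1/16) = 9033/10000 ≈ 0.903300
step 7 [7y] zero: DF = P = 109/125 ≈ 0.872000

1 1 4921/5000
2 2 2401/2500
3 3 4767/5000
4 4 4609/5000
5 5 9063/10000
6 6 9033/10000
7 7 109/125
s(7y) = (1/(109/125) − 1)/(7) = 16/763 ≈ 2.0970%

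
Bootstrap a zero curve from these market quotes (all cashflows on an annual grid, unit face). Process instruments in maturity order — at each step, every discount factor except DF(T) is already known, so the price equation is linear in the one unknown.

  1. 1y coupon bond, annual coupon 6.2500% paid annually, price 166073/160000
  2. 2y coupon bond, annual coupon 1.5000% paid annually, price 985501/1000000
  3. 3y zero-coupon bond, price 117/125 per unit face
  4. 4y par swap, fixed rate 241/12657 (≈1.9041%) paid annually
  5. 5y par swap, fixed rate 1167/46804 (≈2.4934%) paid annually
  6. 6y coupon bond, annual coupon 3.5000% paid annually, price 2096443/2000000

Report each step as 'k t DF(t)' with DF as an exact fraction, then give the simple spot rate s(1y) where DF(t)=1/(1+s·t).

1 1 9769/10000
2 2 1913/2000
3 3 117/125
4 4 9277/10000
5 5 8833/10000
6 6 1709/2000
s(1y) = (1/(9769/10000) − 1)/(1) = 231/9769 ≈ 2.3646%

step 1 [1y] bond c/1=1/16: DF=(166073/160000 − 1/16·(0))/(1+1/16) = 9769/10000 ≈ 0.976900
step 2 [2y] bond c/1=3/200: DF=(985501/1000000 − 3/200·(0.976900))/(1+3/200) = 1913/2000 ≈ 0.956500
step 3 [3y] zero: DF = P = 117/125 ≈ 0.936000
step 4 [4y] swap r/1=241/12657: DF=(1 − 241/12657·(0.976900+0.956500+0.936000))/(1+241/12657) = 9277/10000 ≈ 0.927700
step 5 [5y] swap r/1=1167/46804: DF=(1 − 1167/46804·(0.976900+0.956500+0.936000+0.927700))/(1+1167/46804) = 8833/10000 ≈ 0.883300
step 6 [6y] bond c/1=7/200: DF=(2096443/2000000 − 7/200·(0.976900+0.956500+0.936000+0.927700+0.883300))/(1+7/200) = 1709/2000 ≈ 0.854500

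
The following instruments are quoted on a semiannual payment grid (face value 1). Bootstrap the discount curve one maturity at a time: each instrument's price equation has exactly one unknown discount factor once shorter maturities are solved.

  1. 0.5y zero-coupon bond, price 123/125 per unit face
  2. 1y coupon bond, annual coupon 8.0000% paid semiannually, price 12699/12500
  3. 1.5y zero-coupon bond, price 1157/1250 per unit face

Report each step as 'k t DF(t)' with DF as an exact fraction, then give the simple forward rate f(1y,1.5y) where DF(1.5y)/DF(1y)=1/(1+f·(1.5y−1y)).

step 1 [0.5y] zero: DF = P = 123/125 ≈ 0.984000
step 2 [1y] bond c/2=1/25: DF=(12699/12500 − 1/25·(0.984000))/(1+1/25) = 939/1000 ≈ 0.939000
step 3 [1.5y] zero: DF = P = 1157/1250 ≈ 0.925600

1 1/2 123/125
2 1 939/1000
3 3/2 1157/1250
f(1y,1.5y) = ((939/1000)/(1157/1250) − 1)/(1/2) = 67/2314 ≈ 2.8954%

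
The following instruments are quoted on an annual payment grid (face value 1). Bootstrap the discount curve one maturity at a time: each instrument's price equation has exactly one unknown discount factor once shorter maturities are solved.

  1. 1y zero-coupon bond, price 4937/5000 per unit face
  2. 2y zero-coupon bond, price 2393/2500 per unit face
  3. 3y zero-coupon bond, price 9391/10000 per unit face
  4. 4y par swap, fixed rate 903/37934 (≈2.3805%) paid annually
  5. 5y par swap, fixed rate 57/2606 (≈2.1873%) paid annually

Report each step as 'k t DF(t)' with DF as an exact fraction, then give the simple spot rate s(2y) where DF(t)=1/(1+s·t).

1 1 4937/5000
2 2 2393/2500
3 3 9391/10000
4 4 9097/10000
5 5 4487/5000
s(2y) = (1/(2393/2500) − 1)/(2) = 107/4786 ≈ 2.2357%

step 1 [1y] zero: DF = P = 4937/5000 ≈ 0.987400
step 2 [2y] zero: DF = P = 2393/2500 ≈ 0.957200
step 3 [3y] zero: DF = P = 9391/10000 ≈ 0.939100
step 4 [4y] swap r/1=903/37934: DF=(1 − 903/37934·(0.987400+0.957200+0.939100))/(1+903/37934) = 9097/10000 ≈ 0.909700
step 5 [5y] swap r/1=57/2606: DF=(1 − 57/2606·(0.987400+0.957200+0.939100+0.909700))/(1+57/2606) = 4487/5000 ≈ 0.897400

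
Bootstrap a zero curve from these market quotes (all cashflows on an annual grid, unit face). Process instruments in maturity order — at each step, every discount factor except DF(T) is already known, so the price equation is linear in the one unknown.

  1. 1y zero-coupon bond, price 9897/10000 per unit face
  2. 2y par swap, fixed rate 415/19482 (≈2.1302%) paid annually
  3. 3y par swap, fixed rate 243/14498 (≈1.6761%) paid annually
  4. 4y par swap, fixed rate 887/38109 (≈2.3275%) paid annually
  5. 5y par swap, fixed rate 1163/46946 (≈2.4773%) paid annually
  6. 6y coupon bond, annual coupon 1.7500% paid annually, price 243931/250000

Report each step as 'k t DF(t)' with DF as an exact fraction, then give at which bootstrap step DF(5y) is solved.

1 1 9897/10000
2 2 1917/2000
3 3 4757/5000
4 4 9113/10000
5 5 8837/10000
6 6 4391/5000
DF(5y) is solved at step 5

step 1 [1y] zero: DF = P = 9897/10000 ≈ 0.989700
step 2 [2y] swap r/1=415/19482: DF=(1 − 415/19482·(0.989700))/(1+415/19482) = 1917/2000 ≈ 0.958500
step 3 [3y] swap r/1=243/14498: DF=(1 − 243/14498·(0.989700+0.958500))/(1+243/14498) = 4757/5000 ≈ 0.951400
step 4 [4y] swap r/1=887/38109: DF=(1 − 887/38109·(0.989700+0.958500+0.951400))/(1+887/38109) = 9113/10000 ≈ 0.911300
step 5 [5y] swap r/1=1163/46946: DF=(1 − 1163/46946·(0.989700+0.958500+0.951400+0.911300))/(1+1163/46946) = 8837/10000 ≈ 0.883700
step 6 [6y] bond c/1=7/400: DF=(243931/250000 − 7/400·(0.989700+0.958500+0.951400+0.911300+0.883700))/(1+7/400) = 4391/5000 ≈ 0.878200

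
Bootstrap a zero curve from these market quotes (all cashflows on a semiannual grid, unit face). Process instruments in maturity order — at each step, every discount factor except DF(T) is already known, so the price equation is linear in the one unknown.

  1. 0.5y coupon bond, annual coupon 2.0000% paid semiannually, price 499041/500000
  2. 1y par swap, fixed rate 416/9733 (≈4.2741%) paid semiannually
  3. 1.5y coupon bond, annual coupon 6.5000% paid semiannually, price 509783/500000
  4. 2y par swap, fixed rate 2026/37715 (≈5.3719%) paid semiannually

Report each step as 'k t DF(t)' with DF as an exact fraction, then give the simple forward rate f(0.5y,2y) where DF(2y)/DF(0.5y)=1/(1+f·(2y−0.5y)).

1 1/2 4941/5000
2 1 599/625
3 3/2 4631/5000
4 2 8987/10000
f(0.5y,2y) = ((4941/5000)/(8987/10000) − 1)/(3/2) = 1790/26961 ≈ 6.6392%

step 1 [0.5y] bond c/2=1/100: DF=(499041/500000 − 1/100·(0))/(1+1/100) = 4941/5000 ≈ 0.988200
step 2 [1y] swap r/2=208/9733: DF=(1 − 208/9733·(0.988200))/(1+208/9733) = 599/625 ≈ 0.958400
step 3 [1.5y] bond c/2=13/400: DF=(509783/500000 − 13/400·(0.988200+0.958400))/(1+13/400) = 4631/5000 ≈ 0.926200
step 4 [2y] swap r/2=1013/37715: DF=(1 − 1013/37715·(0.988200+0.958400+0.926200))/(1+1013/37715) = 8987/10000 ≈ 0.898700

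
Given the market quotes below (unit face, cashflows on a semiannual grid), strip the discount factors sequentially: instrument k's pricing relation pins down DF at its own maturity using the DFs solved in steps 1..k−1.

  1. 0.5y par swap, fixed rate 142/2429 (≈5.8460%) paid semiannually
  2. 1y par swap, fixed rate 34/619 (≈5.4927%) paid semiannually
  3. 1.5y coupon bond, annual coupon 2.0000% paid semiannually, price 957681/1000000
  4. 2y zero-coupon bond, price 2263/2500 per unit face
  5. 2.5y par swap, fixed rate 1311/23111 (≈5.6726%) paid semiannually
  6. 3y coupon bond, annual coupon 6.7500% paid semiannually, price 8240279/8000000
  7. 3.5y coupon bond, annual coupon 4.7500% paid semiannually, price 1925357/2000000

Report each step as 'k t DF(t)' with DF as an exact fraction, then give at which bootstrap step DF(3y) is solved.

1 1/2 2429/2500
2 1 9473/10000
3 3/2 2323/2500
4 2 2263/2500
5 5/2 8689/10000
6 3 1691/2000
7 7/2 1627/2000
DF(3y) is solved at step 6

step 1 [0.5y] swap r/2=71/2429: DF=(1 − 71/2429·(0))/(1+71/2429) = 2429/2500 ≈ 0.971600
step 2 [1y] swap r/2=17/619: DF=(1 − 17/619·(0.971600))/(1+17/619) = 9473/10000 ≈ 0.947300
step 3 [1.5y] bond c/2=1/100: DF=(957681/1000000 − 1/100·(0.971600+0.947300))/(1+1/100) = 2323/2500 ≈ 0.929200
step 4 [2y] zero: DF = P = 2263/2500 ≈ 0.905200
step 5 [2.5y] swap r/2=1311/46222: DF=(1 − 1311/46222·(0.971600+0.947300+0.929200+0.905200))/(1+1311/46222) = 8689/10000 ≈ 0.868900
step 6 [3y] bond c/2=27/800: DF=(8240279/8000000 − 27/800·(0.971600+0.947300+0.929200+0.905200+0.868900))/(1+27/800) = 1691/2000 ≈ 0.845500
step 7 [3.5y] bond c/2=19/800: DF=(1925357/2000000 − 19/800·(0.971600+0.947300+0.929200+0.905200+0.868900+0.845500))/(1+19/800) = 1627/2000 ≈ 0.813500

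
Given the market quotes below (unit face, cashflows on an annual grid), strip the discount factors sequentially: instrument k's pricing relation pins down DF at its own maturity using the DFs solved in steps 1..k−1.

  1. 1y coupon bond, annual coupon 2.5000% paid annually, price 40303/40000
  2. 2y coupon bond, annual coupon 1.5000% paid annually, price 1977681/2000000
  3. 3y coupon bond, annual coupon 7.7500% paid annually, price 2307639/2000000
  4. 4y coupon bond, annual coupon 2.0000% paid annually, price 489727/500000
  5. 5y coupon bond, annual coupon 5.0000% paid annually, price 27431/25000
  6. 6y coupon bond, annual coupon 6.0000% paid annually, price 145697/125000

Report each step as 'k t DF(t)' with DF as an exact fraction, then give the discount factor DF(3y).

1 1 983/1000
2 2 9597/10000
3 3 9311/10000
4 4 9039/10000
5 5 8651/10000
6 6 523/625
DF(3y) = 9311/10000 ≈ 0.931100

step 1 [1y] bond c/1=1/40: DF=(40303/40000 − 1/40·(0))/(1+1/40) = 983/1000 ≈ 0.983000
step 2 [2y] bond c/1=3/200: DF=(1977681/2000000 − 3/200·(0.983000))/(1+3/200) = 9597/10000 ≈ 0.959700
step 3 [3y] bond c/1=31/400: DF=(2307639/2000000 − 31/400·(0.983000+0.959700))/(1+31/400) = 9311/10000 ≈ 0.931100
step 4 [4y] bond c/1=1/50: DF=(489727/500000 − 1/50·(0.983000+0.959700+0.931100))/(1+1/50) = 9039/10000 ≈ 0.903900
step 5 [5y] bond c/1=1/20: DF=(27431/25000 − 1/20·(0.983000+0.959700+0.931100+0.903900))/(1+1/20) = 8651/10000 ≈ 0.865100
step 6 [6y] bond c/1=3/50: DF=(145697/125000 − 3/50·(0.983000+0.959700+0.931100+0.903900+0.865100))/(1+3/50) = 523/625 ≈ 0.836800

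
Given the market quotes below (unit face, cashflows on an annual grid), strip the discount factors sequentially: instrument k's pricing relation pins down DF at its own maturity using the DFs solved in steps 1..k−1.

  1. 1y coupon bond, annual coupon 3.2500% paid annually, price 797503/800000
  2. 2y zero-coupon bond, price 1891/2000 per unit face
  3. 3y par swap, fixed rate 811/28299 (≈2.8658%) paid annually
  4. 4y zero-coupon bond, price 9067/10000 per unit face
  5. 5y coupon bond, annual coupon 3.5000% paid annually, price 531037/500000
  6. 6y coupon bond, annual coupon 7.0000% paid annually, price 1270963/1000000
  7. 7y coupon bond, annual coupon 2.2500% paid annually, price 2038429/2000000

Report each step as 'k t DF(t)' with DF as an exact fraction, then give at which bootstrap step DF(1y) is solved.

1 1 1931/2000
2 2 1891/2000
3 3 9189/10000
4 4 9067/10000
5 5 4499/5000
6 6 1769/2000
7 7 8753/10000
DF(1y) is solved at step 1

step 1 [1y] bond c/1=13/400: DF=(797503/800000 − 13/400·(0))/(1+13/400) = 1931/2000 ≈ 0.965500
step 2 [2y] zero: DF = P = 1891/2000 ≈ 0.945500
step 3 [3y] swap r/1=811/28299: DF=(1 − 811/28299·(0.965500+0.945500))/(1+811/28299) = 9189/10000 ≈ 0.918900
step 4 [4y] zero: DF = P = 9067/10000 ≈ 0.906700
step 5 [5y] bond c/1=7/200: DF=(531037/500000 − 7/200·(0.965500+0.945500+0.918900+0.906700))/(1+7/200) = 4499/5000 ≈ 0.899800
step 6 [6y] bond c/1=7/100: DF=(1270963/1000000 − 7/100·(0.965500+0.945500+0.918900+0.906700+0.899800))/(1+7/100) = 1769/2000 ≈ 0.884500
step 7 [7y] bond c/1=9/400: DF=(2038429/2000000 − 9/400·(0.965500+0.945500+0.918900+0.906700+0.899800+0.884500))/(1+9/400) = 8753/10000 ≈ 0.875300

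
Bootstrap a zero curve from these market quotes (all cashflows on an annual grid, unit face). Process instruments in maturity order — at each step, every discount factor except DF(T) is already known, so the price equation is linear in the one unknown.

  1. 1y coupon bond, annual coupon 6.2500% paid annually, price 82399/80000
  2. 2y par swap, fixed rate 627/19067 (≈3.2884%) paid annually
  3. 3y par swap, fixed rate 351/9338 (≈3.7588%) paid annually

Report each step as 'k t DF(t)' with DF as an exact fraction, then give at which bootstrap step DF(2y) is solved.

1 1 4847/5000
2 2 9373/10000
3 3 8947/10000
DF(2y) is solved at step 2

step 1 [1y] bond c/1=1/16: DF=(82399/80000 − 1/16·(0))/(1+1/16) = 4847/5000 ≈ 0.969400
step 2 [2y] swap r/1=627/19067: DF=(1 − 627/19067·(0.969400))/(1+627/19067) = 9373/10000 ≈ 0.937300
step 3 [3y] swap r/1=351/9338: DF=(1 − 351/9338·(0.969400+0.937300))/(1+351/9338) = 8947/10000 ≈ 0.894700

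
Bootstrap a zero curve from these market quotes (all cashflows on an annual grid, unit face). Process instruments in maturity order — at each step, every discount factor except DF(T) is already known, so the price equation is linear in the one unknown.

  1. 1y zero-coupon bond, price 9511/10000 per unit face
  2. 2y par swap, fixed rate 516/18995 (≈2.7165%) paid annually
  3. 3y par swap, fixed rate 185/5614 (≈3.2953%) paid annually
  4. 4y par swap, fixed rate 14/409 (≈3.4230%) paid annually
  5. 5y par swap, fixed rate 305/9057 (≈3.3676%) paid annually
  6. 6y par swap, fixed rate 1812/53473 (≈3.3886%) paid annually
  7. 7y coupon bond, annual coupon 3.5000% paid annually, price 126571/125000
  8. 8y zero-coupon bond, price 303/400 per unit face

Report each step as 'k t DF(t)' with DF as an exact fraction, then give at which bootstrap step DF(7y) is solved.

step 1 [1y] zero: DF = P = 9511/10000 ≈ 0.951100
step 2 [2y] swap r/1=516/18995: DF=(1 − 516/18995·(0.951100))/(1+516/18995) = 2371/2500 ≈ 0.948400
step 3 [3y] swap r/1=185/5614: DF=(1 − 185/5614·(0.951100+0.948400))/(1+185/5614) = 363/400 ≈ 0.907500
step 4 [4y] swap r/1=14/409: DF=(1 − 14/409·(0.951100+0.948400+0.907500))/(1+14/409) = 437/500 ≈ 0.874000
step 5 [5y] swap r/1=305/9057: DF=(1 − 305/9057·(0.951100+0.948400+0.907500+0.874000))/(1+305/9057) = 339/400 ≈ 0.847500
step 6 [6y] swap r/1=1812/53473: DF=(1 − 1812/53473·(0.951100+0.948400+0.907500+0.874000+0.847500))/(1+1812/53473) = 2047/2500 ≈ 0.818800
step 7 [7y] bond c/1=7/200: DF=(126571/125000 − 7/200·(0.951100+0.948400+0.907500+0.874000+0.847500+0.818800))/(1+7/200) = 319/400 ≈ 0.797500
step 8 [8y] zero: DF = P = 303/400 ≈ 0.757500

1 1 9511/10000
2 2 2371/2500
3 3 363/400
4 4 437/500
5 5 339/400
6 6 2047/2500
7 7 319/400
8 8 303/400
DF(7y) is solved at step 7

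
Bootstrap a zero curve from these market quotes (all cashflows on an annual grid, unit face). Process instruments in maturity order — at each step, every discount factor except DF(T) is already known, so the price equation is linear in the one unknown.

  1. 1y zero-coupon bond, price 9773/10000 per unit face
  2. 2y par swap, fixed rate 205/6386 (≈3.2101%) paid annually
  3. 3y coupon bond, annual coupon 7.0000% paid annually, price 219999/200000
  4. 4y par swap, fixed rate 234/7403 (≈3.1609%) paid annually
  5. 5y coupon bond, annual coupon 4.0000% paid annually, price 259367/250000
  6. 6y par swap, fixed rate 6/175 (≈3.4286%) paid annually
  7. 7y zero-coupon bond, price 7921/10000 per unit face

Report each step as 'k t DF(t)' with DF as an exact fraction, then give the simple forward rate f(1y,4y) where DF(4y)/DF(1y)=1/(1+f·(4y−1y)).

step 1 [1y] zero: DF = P = 9773/10000 ≈ 0.977300
step 2 [2y] swap r/1=205/6386: DF=(1 − 205/6386·(0.977300))/(1+205/6386) = 1877/2000 ≈ 0.938500
step 3 [3y] bond c/1=7/100: DF=(219999/200000 − 7/100·(0.977300+0.938500))/(1+7/100) = 9027/10000 ≈ 0.902700
step 4 [4y] swap r/1=234/7403: DF=(1 − 234/7403·(0.977300+0.938500+0.902700))/(1+234/7403) = 883/1000 ≈ 0.883000
step 5 [5y] bond c/1=1/25: DF=(259367/250000 − 1/25·(0.977300+0.938500+0.902700+0.883000))/(1+1/25) = 1069/1250 ≈ 0.855200
step 6 [6y] swap r/1=6/175: DF=(1 − 6/175·(0.977300+0.938500+0.902700+0.883000+0.855200))/(1+6/175) = 4079/5000 ≈ 0.815800
step 7 [7y] zero: DF = P = 7921/10000 ≈ 0.792100

1 1 9773/10000
2 2 1877/2000
3 3 9027/10000
4 4 883/1000
5 5 1069/1250
6 6 4079/5000
7 7 7921/10000
f(1y,4y) = ((9773/10000)/(883/1000) − 1)/(3) = 943/26490 ≈ 3.5598%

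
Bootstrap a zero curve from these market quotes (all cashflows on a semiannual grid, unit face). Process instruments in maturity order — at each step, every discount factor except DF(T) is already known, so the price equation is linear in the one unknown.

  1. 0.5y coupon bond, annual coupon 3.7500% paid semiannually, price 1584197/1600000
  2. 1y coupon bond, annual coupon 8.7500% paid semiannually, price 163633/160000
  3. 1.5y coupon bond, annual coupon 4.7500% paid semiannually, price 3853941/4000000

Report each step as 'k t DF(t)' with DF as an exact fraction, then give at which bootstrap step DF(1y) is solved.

step 1 [0.5y] bond c/2=3/160: DF=(1584197/1600000 − 3/160·(0))/(1+3/160) = 9719/10000 ≈ 0.971900
step 2 [1y] bond c/2=7/160: DF=(163633/160000 − 7/160·(0.971900))/(1+7/160) = 9391/10000 ≈ 0.939100
step 3 [1.5y] bond c/2=19/800: DF=(3853941/4000000 − 19/800·(0.971900+0.939100))/(1+19/800) = 1121/1250 ≈ 0.896800

1 1/2 9719/10000
2 1 9391/10000
3 3/2 1121/1250
DF(1y) is solved at step 2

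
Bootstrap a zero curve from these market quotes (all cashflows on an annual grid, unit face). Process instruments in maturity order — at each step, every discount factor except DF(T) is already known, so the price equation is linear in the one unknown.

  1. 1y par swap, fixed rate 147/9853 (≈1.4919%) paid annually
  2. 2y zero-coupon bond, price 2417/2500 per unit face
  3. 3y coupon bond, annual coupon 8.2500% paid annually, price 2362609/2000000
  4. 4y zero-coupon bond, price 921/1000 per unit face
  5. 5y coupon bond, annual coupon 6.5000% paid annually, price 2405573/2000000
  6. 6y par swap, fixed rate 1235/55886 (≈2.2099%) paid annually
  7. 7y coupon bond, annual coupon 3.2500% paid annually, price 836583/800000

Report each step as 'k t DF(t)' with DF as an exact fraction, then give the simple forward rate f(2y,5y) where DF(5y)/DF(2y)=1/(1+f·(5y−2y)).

1 1 9853/10000
2 2 2417/2500
3 3 377/400
4 4 921/1000
5 5 1793/2000
6 6 1753/2000
7 7 8369/10000
f(2y,5y) = ((2417/2500)/(1793/2000) − 1)/(3) = 703/26895 ≈ 2.6139%

step 1 [1y] swap r/1=147/9853: DF=(1 − 147/9853·(0))/(1+147/9853) = 9853/10000 ≈ 0.985300
step 2 [2y] zero: DF = P = 2417/2500 ≈ 0.966800
step 3 [3y] bond c/1=33/400: DF=(2362609/2000000 − 33/400·(0.985300+0.966800))/(1+33/400) = 377/400 ≈ 0.942500
step 4 [4y] zero: DF = P = 921/1000 ≈ 0.921000
step 5 [5y] bond c/1=13/200: DF=(2405573/2000000 − 13/200·(0.985300+0.966800+0.942500+0.921000))/(1+13/200) = 1793/2000 ≈ 0.896500
step 6 [6y] swap r/1=1235/55886: DF=(1 − 1235/55886·(0.985300+0.966800+0.942500+0.921000+0.896500))/(1+1235/55886) = 1753/2000 ≈ 0.876500
step 7 [7y] bond c/1=13/400: DF=(836583/800000 − 13/400·(0.985300+0.966800+0.942500+0.921000+0.896500+0.876500))/(1+13/400) = 8369/10000 ≈ 0.836900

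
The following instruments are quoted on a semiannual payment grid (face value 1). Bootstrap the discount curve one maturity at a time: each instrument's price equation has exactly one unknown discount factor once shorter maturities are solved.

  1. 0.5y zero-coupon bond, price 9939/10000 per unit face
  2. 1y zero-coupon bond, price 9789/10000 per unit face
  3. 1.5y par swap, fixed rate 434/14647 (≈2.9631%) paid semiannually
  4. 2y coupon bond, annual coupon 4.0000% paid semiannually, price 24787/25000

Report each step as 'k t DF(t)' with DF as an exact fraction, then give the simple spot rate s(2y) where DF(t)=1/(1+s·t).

1 1/2 9939/10000
2 1 9789/10000
3 3/2 4783/5000
4 2 4573/5000
s(2y) = (1/(4573/5000) − 1)/(2) = 427/9146 ≈ 4.6687%

step 1 [0.5y] zero: DF = P = 9939/10000 ≈ 0.993900
step 2 [1y] zero: DF = P = 9789/10000 ≈ 0.978900
step 3 [1.5y] swap r/2=217/14647: DF=(1 − 217/14647·(0.993900+0.978900))/(1+217/14647) = 4783/5000 ≈ 0.956600
step 4 [2y] bond c/2=1/50: DF=(24787/25000 − 1/50·(0.993900+0.978900+0.956600))/(1+1/50) = 4573/5000 ≈ 0.914600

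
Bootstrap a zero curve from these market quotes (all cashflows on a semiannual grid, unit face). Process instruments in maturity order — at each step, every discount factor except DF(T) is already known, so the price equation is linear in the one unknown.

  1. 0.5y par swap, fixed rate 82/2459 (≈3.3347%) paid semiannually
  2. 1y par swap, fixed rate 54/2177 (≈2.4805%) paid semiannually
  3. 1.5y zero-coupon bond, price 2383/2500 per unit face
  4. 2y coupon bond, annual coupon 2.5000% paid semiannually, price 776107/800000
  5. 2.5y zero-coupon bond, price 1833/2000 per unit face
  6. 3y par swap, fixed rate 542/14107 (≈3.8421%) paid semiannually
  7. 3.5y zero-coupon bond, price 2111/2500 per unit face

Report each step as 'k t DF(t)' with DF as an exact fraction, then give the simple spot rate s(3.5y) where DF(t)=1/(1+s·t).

step 1 [0.5y] swap r/2=41/2459: DF=(1 − 41/2459·(0))/(1+41/2459) = 2459/2500 ≈ 0.983600
step 2 [1y] swap r/2=27/2177: DF=(1 − 27/2177·(0.983600))/(1+27/2177) = 9757/10000 ≈ 0.975700
step 3 [1.5y] zero: DF = P = 2383/2500 ≈ 0.953200
step 4 [2y] bond c/2=1/80: DF=(776107/800000 − 1/80·(0.983600+0.975700+0.953200))/(1+1/80) = 4611/5000 ≈ 0.922200
step 5 [2.5y] zero: DF = P = 1833/2000 ≈ 0.916500
step 6 [3y] swap r/2=271/14107: DF=(1 − 271/14107·(0.983600+0.975700+0.953200+0.922200+0.916500))/(1+271/14107) = 2229/2500 ≈ 0.891600
step 7 [3.5y] zero: DF = P = 2111/2500 ≈ 0.844400

1 1/2 2459/2500
2 1 9757/10000
3 3/2 2383/2500
4 2 4611/5000
5 5/2 1833/2000
6 3 2229/2500
7 7/2 2111/2500
s(3.5y) = (1/(2111/2500) − 1)/(7/2) = 778/14777 ≈ 5.2649%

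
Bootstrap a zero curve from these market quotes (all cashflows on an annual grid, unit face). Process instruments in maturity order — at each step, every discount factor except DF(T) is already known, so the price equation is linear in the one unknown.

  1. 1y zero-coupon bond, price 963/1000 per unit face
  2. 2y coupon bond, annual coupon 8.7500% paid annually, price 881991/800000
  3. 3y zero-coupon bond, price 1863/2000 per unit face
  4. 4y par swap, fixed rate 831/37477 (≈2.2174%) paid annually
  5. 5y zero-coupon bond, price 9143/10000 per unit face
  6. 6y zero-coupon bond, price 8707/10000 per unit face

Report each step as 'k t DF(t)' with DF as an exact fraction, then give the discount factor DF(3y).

1 1 963/1000
2 2 9363/10000
3 3 1863/2000
4 4 9169/10000
5 5 9143/10000
6 6 8707/10000
DF(3y) = 1863/2000 ≈ 0.931500

step 1 [1y] zero: DF = P = 963/1000 ≈ 0.963000
step 2 [2y] bond c/1=7/80: DF=(881991/800000 − 7/80·(0.963000))/(1+7/80) = 9363/10000 ≈ 0.936300
step 3 [3y] zero: DF = P = 1863/2000 ≈ 0.931500
step 4 [4y] swap r/1=831/37477: DF=(1 − 831/37477·(0.963000+0.936300+0.931500))/(1+831/37477) = 9169/10000 ≈ 0.916900
step 5 [5y] zero: DF = P = 9143/10000 ≈ 0.914300
step 6 [6y] zero: DF = P = 8707/10000 ≈ 0.870700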